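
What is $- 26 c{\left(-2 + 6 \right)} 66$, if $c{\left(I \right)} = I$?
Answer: $-6864$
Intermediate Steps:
$- 26 c{\left(-2 + 6 \right)} 66 = - 26 \left(-2 + 6\right) 66 = \left(-26\right) 4 \cdot 66 = \left(-104\right) 66 = -6864$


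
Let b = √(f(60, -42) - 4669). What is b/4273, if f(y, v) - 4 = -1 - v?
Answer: 68*I/4273 ≈ 0.015914*I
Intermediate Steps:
f(y, v) = 3 - v (f(y, v) = 4 + (-1 - v) = 3 - v)
b = 68*I (b = √((3 - 1*(-42)) - 4669) = √((3 + 42) - 4669) = √(45 - 4669) = √(-4624) = 68*I ≈ 68.0*I)
b/4273 = (68*I)/4273 = (68*I)*(1/4273) = 68*I/4273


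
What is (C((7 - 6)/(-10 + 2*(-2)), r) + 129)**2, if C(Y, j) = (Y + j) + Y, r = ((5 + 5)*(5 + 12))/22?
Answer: 110607289/5929 ≈ 18655.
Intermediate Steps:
r = 85/11 (r = (10*17)*(1/22) = 170*(1/22) = 85/11 ≈ 7.7273)
C(Y, j) = j + 2*Y
(C((7 - 6)/(-10 + 2*(-2)), r) + 129)**2 = ((85/11 + 2*((7 - 6)/(-10 + 2*(-2)))) + 129)**2 = ((85/11 + 2*(1/(-10 - 4))) + 129)**2 = ((85/11 + 2*(1/(-14))) + 129)**2 = ((85/11 + 2*(1*(-1/14))) + 129)**2 = ((85/11 + 2*(-1/14)) + 129)**2 = ((85/11 - 1/7) + 129)**2 = (584/77 + 129)**2 = (10517/77)**2 = 110607289/5929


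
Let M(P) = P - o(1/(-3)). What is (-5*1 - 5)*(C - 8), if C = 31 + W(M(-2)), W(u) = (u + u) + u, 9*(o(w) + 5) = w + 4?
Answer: -2770/9 ≈ -307.78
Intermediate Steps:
o(w) = -41/9 + w/9 (o(w) = -5 + (w + 4)/9 = -5 + (4 + w)/9 = -5 + (4/9 + w/9) = -41/9 + w/9)
M(P) = 124/27 + P (M(P) = P - (-41/9 + (⅑)/(-3)) = P - (-41/9 + (⅑)*(-⅓)) = P - (-41/9 - 1/27) = P - 1*(-124/27) = P + 124/27 = 124/27 + P)
W(u) = 3*u (W(u) = 2*u + u = 3*u)
C = 349/9 (C = 31 + 3*(124/27 - 2) = 31 + 3*(70/27) = 31 + 70/9 = 349/9 ≈ 38.778)
(-5*1 - 5)*(C - 8) = (-5*1 - 5)*(349/9 - 8) = (-5 - 5)*(277/9) = -10*277/9 = -2770/9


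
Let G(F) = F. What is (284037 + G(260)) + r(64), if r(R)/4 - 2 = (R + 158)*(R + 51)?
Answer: 386425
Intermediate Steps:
r(R) = 8 + 4*(51 + R)*(158 + R) (r(R) = 8 + 4*((R + 158)*(R + 51)) = 8 + 4*((158 + R)*(51 + R)) = 8 + 4*((51 + R)*(158 + R)) = 8 + 4*(51 + R)*(158 + R))
(284037 + G(260)) + r(64) = (284037 + 260) + (32240 + 4*64**2 + 836*64) = 284297 + (32240 + 4*4096 + 53504) = 284297 + (32240 + 16384 + 53504) = 284297 + 102128 = 386425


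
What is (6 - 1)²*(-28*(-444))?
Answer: 310800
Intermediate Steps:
(6 - 1)²*(-28*(-444)) = 5²*12432 = 25*12432 = 310800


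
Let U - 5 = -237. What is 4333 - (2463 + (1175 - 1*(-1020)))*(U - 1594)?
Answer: 8509841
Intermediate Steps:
U = -232 (U = 5 - 237 = -232)
4333 - (2463 + (1175 - 1*(-1020)))*(U - 1594) = 4333 - (2463 + (1175 - 1*(-1020)))*(-232 - 1594) = 4333 - (2463 + (1175 + 1020))*(-1826) = 4333 - (2463 + 2195)*(-1826) = 4333 - 4658*(-1826) = 4333 - 1*(-8505508) = 4333 + 8505508 = 8509841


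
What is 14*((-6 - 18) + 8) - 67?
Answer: -291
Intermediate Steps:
14*((-6 - 18) + 8) - 67 = 14*(-24 + 8) - 67 = 14*(-16) - 67 = -224 - 67 = -291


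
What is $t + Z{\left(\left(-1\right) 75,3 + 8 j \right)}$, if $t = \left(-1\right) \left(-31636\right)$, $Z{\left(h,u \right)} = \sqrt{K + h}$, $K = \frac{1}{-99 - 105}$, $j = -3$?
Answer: $31636 + \frac{i \sqrt{780351}}{102} \approx 31636.0 + 8.6605 i$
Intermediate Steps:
$K = - \frac{1}{204}$ ($K = \frac{1}{-204} = - \frac{1}{204} \approx -0.004902$)
$Z{\left(h,u \right)} = \sqrt{- \frac{1}{204} + h}$
$t = 31636$
$t + Z{\left(\left(-1\right) 75,3 + 8 j \right)} = 31636 + \frac{\sqrt{-51 + 10404 \left(\left(-1\right) 75\right)}}{102} = 31636 + \frac{\sqrt{-51 + 10404 \left(-75\right)}}{102} = 31636 + \frac{\sqrt{-51 - 780300}}{102} = 31636 + \frac{\sqrt{-780351}}{102} = 31636 + \frac{i \sqrt{780351}}{102}$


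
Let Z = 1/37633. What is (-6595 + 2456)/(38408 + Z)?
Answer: -155762987/1445408265 ≈ -0.10776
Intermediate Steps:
Z = 1/37633 ≈ 2.6572e-5
(-6595 + 2456)/(38408 + Z) = (-6595 + 2456)/(38408 + 1/37633) = -4139/1445408265/37633 = -4139*37633/1445408265 = -155762987/1445408265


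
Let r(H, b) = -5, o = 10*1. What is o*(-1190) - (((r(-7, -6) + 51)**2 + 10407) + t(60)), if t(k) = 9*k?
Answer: -24963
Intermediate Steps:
o = 10
o*(-1190) - (((r(-7, -6) + 51)**2 + 10407) + t(60)) = 10*(-1190) - (((-5 + 51)**2 + 10407) + 9*60) = -11900 - ((46**2 + 10407) + 540) = -11900 - ((2116 + 10407) + 540) = -11900 - (12523 + 540) = -11900 - 1*13063 = -11900 - 13063 = -24963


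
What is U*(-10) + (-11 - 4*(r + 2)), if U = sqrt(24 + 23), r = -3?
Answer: -7 - 10*sqrt(47) ≈ -75.557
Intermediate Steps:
U = sqrt(47) ≈ 6.8557
U*(-10) + (-11 - 4*(r + 2)) = sqrt(47)*(-10) + (-11 - 4*(-3 + 2)) = -10*sqrt(47) + (-11 - 4*(-1)) = -10*sqrt(47) + (-11 + 4) = -10*sqrt(47) - 7 = -7 - 10*sqrt(47)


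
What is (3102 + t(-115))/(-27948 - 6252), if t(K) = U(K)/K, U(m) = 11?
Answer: -356719/3933000 ≈ -0.090699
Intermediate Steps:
t(K) = 11/K
(3102 + t(-115))/(-27948 - 6252) = (3102 + 11/(-115))/(-27948 - 6252) = (3102 + 11*(-1/115))/(-34200) = (3102 - 11/115)*(-1/34200) = (356719/115)*(-1/34200) = -356719/3933000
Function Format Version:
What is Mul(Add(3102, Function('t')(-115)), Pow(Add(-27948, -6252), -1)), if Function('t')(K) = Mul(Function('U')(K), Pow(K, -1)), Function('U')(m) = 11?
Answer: Rational(-356719, 3933000) ≈ -0.090699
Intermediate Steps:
Function('t')(K) = Mul(11, Pow(K, -1))
Mul(Add(3102, Function('t')(-115)), Pow(Add(-27948, -6252), -1)) = Mul(Add(3102, Mul(11, Pow(-115, -1))), Pow(Add(-27948, -6252), -1)) = Mul(Add(3102, Mul(11, Rational(-1, 115))), Pow(-34200, -1)) = Mul(Add(3102, Rational(-11, 115)), Rational(-1, 34200)) = Mul(Rational(356719, 115), Rational(-1, 34200)) = Rational(-356719, 3933000)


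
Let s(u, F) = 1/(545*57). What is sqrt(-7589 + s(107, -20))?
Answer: 2*I*sqrt(1830911175615)/31065 ≈ 87.115*I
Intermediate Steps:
s(u, F) = 1/31065 (s(u, F) = (1/545)*(1/57) = 1/31065)
sqrt(-7589 + s(107, -20)) = sqrt(-7589 + 1/31065) = sqrt(-235752284/31065) = 2*I*sqrt(1830911175615)/31065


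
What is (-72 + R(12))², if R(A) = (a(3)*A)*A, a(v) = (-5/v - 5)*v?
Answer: 8714304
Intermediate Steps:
a(v) = v*(-5 - 5/v) (a(v) = (-5 - 5/v)*v = v*(-5 - 5/v))
R(A) = -20*A² (R(A) = ((-5 - 5*3)*A)*A = ((-5 - 15)*A)*A = (-20*A)*A = -20*A²)
(-72 + R(12))² = (-72 - 20*12²)² = (-72 - 20*144)² = (-72 - 2880)² = (-2952)² = 8714304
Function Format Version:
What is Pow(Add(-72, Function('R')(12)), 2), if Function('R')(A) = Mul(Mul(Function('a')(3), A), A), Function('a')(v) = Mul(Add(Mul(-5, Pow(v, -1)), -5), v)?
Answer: 8714304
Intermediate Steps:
Function('a')(v) = Mul(v, Add(-5, Mul(-5, Pow(v, -1)))) (Function('a')(v) = Mul(Add(-5, Mul(-5, Pow(v, -1))), v) = Mul(v, Add(-5, Mul(-5, Pow(v, -1)))))
Function('R')(A) = Mul(-20, Pow(A, 2)) (Function('R')(A) = Mul(Mul(Add(-5, Mul(-5, 3)), A), A) = Mul(Mul(Add(-5, -15), A), A) = Mul(Mul(-20, A), A) = Mul(-20, Pow(A, 2)))
Pow(Add(-72, Function('R')(12)), 2) = Pow(Add(-72, Mul(-20, Pow(12, 2))), 2) = Pow(Add(-72, Mul(-20, 144)), 2) = Pow(Add(-72, -2880), 2) = Pow(-2952, 2) = 8714304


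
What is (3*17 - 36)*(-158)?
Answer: -2370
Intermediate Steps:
(3*17 - 36)*(-158) = (51 - 36)*(-158) = 15*(-158) = -2370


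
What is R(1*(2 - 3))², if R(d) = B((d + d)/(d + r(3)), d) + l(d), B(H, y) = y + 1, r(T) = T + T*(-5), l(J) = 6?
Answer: 36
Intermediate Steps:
r(T) = -4*T (r(T) = T - 5*T = -4*T)
B(H, y) = 1 + y
R(d) = 7 + d (R(d) = (1 + d) + 6 = 7 + d)
R(1*(2 - 3))² = (7 + 1*(2 - 3))² = (7 + 1*(-1))² = (7 - 1)² = 6² = 36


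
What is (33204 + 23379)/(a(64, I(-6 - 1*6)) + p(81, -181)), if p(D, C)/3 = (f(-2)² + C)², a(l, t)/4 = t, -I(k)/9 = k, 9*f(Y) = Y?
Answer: 123747021/215772433 ≈ 0.57351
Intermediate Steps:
f(Y) = Y/9
I(k) = -9*k
a(l, t) = 4*t
p(D, C) = 3*(4/81 + C)² (p(D, C) = 3*(((⅑)*(-2))² + C)² = 3*((-2/9)² + C)² = 3*(4/81 + C)²)
(33204 + 23379)/(a(64, I(-6 - 1*6)) + p(81, -181)) = (33204 + 23379)/(4*(-9*(-6 - 1*6)) + (4 + 81*(-181))²/2187) = 56583/(4*(-9*(-6 - 6)) + (4 - 14661)²/2187) = 56583/(4*(-9*(-12)) + (1/2187)*(-14657)²) = 56583/(4*108 + (1/2187)*214827649) = 56583/(432 + 214827649/2187) = 56583/(215772433/2187) = 56583*(2187/215772433) = 123747021/215772433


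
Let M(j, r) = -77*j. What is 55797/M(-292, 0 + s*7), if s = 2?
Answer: 7971/3212 ≈ 2.4816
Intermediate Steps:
55797/M(-292, 0 + s*7) = 55797/((-77*(-292))) = 55797/22484 = 55797*(1/22484) = 7971/3212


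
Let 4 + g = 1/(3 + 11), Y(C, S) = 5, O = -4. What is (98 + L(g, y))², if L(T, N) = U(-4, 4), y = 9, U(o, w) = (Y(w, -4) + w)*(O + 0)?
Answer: 3844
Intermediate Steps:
g = -55/14 (g = -4 + 1/(3 + 11) = -4 + 1/14 = -55/14 ≈ -3.9286)
U(o, w) = -20 - 4*w (U(o, w) = (5 + w)*(-4 + 0) = (5 + w)*(-4) = -20 - 4*w)
L(T, N) = -36 (L(T, N) = -20 - 4*4 = -20 - 16 = -36)
(98 + L(g, y))² = (98 - 36)² = 62² = 3844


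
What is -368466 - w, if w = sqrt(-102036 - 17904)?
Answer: -368466 - 2*I*sqrt(29985) ≈ -3.6847e+5 - 346.32*I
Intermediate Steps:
w = 2*I*sqrt(29985) (w = sqrt(-119940) = 2*I*sqrt(29985) ≈ 346.32*I)
-368466 - w = -368466 - 2*I*sqrt(29985)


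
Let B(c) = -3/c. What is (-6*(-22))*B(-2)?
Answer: 198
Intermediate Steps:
(-6*(-22))*B(-2) = (-6*(-22))*(-3/(-2)) = 132*(-3*(-1/2)) = 132*(3/2) = 198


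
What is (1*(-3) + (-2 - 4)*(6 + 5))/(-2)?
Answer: 69/2 ≈ 34.500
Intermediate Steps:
(1*(-3) + (-2 - 4)*(6 + 5))/(-2) = -(-3 - 6*11)/2 = -(-3 - 66)/2 = -1/2*(-69) = 69/2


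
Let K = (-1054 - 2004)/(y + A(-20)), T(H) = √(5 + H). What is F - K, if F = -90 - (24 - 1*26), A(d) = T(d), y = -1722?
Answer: -88737396/988433 - 3058*I*√15/2965299 ≈ -89.776 - 0.0039941*I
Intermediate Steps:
A(d) = √(5 + d)
F = -88 (F = -90 - (24 - 26) = -90 - 1*(-2) = -90 + 2 = -88)
K = -3058/(-1722 + I*√15) (K = (-1054 - 2004)/(-1722 + √(5 - 20)) = -3058/(-1722 + √(-15)) = -3058/(-1722 + I*√15) ≈ 1.7758 + 0.0039941*I)
F - K = -88 - (1755292/988433 + 3058*I*√15/2965299) = -88 + (-1755292/988433 - 3058*I*√15/2965299) = -88737396/988433 - 3058*I*√15/2965299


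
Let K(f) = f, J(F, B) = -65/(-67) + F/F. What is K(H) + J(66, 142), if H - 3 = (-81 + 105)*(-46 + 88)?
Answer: 67869/67 ≈ 1013.0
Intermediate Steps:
J(F, B) = 132/67 (J(F, B) = -65*(-1/67) + 1 = 65/67 + 1 = 132/67)
H = 1011 (H = 3 + (-81 + 105)*(-46 + 88) = 3 + 24*42 = 3 + 1008 = 1011)
K(H) + J(66, 142) = 1011 + 132/67 = 67869/67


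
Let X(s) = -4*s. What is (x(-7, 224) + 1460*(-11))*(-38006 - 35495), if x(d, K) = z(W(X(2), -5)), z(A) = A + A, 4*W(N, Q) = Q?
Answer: 2361219625/2 ≈ 1.1806e+9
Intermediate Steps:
W(N, Q) = Q/4
z(A) = 2*A
x(d, K) = -5/2 (x(d, K) = 2*((¼)*(-5)) = 2*(-5/4) = -5/2)
(x(-7, 224) + 1460*(-11))*(-38006 - 35495) = (-5/2 + 1460*(-11))*(-38006 - 35495) = (-5/2 - 16060)*(-73501) = -32125/2*(-73501) = 2361219625/2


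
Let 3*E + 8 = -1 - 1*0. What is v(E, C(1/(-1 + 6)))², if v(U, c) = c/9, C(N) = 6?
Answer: 4/9 ≈ 0.44444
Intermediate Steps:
E = -3 (E = -8/3 + (-1 - 1*0)/3 = -8/3 + (-1 + 0)/3 = -8/3 + (⅓)*(-1) = -8/3 - ⅓ = -3)
v(U, c) = c/9 (v(U, c) = c*(⅑) = c/9)
v(E, C(1/(-1 + 6)))² = ((⅑)*6)² = (⅔)² = 4/9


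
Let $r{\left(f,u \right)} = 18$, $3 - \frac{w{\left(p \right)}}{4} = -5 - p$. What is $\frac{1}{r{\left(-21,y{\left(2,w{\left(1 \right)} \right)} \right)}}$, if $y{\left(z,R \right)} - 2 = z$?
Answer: $\frac{1}{18} \approx 0.055556$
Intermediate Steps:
$w{\left(p \right)} = 32 + 4 p$ ($w{\left(p \right)} = 12 - 4 \left(-5 - p\right) = 12 + \left(20 + 4 p\right) = 32 + 4 p$)
$y{\left(z,R \right)} = 2 + z$
$\frac{1}{r{\left(-21,y{\left(2,w{\left(1 \right)} \right)} \right)}} = \frac{1}{18}$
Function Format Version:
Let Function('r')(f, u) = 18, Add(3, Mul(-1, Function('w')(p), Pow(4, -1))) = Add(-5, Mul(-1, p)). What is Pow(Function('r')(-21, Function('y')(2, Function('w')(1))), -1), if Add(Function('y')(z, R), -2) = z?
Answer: Rational(1, 18) ≈ 0.055556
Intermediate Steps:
Function('w')(p) = Add(32, Mul(4, p)) (Function('w')(p) = Add(12, Mul(-4, Add(-5, Mul(-1, p)))) = Add(12, Add(20, Mul(4, p))) = Add(32, Mul(4, p)))
Function('y')(z, R) = Add(2, z)
Pow(Function('r')(-21, Function('y')(2, Function('w')(1))), -1) = Pow(18, -1) = Rational(1, 18)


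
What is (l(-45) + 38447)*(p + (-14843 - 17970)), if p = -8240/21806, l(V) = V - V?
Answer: -13754962465773/10903 ≈ -1.2616e+9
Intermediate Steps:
l(V) = 0
p = -4120/10903 (p = -8240*1/21806 = -4120/10903 ≈ -0.37788)
(l(-45) + 38447)*(p + (-14843 - 17970)) = (0 + 38447)*(-4120/10903 + (-14843 - 17970)) = 38447*(-4120/10903 - 32813) = 38447*(-357764259/10903) = -13754962465773/10903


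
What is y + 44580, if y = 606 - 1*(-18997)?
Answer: 64183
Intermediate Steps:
y = 19603 (y = 606 + 18997 = 19603)
y + 44580 = 19603 + 44580 = 64183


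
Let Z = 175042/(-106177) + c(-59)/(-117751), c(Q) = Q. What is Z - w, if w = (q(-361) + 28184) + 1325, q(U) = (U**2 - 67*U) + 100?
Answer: -2301933810081558/12502447927 ≈ -1.8412e+5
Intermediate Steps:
q(U) = 100 + U**2 - 67*U
w = 184117 (w = ((100 + (-361)**2 - 67*(-361)) + 28184) + 1325 = ((100 + 130321 + 24187) + 28184) + 1325 = (154608 + 28184) + 1325 = 182792 + 1325 = 184117)
Z = -20605106099/12502447927 (Z = 175042/(-106177) - 59/(-117751) = 175042*(-1/106177) - 59*(-1/117751) = -175042/106177 + 59/117751 = -20605106099/12502447927 ≈ -1.6481)
Z - w = -20605106099/12502447927 - 1*184117 = -20605106099/12502447927 - 184117 = -2301933810081558/12502447927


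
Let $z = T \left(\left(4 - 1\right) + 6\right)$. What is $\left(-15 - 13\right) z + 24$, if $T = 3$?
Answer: $-732$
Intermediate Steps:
$z = 27$ ($z = 3 \left(\left(4 - 1\right) + 6\right) = 3 \left(3 + 6\right) = 3 \cdot 9 = 27$)
$\left(-15 - 13\right) z + 24 = \left(-15 - 13\right) 27 + 24 = \left(-28\right) 27 + 24 = -756 + 24 = -732$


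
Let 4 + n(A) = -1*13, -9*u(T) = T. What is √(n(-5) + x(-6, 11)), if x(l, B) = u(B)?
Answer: 2*I*√41/3 ≈ 4.2688*I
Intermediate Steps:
u(T) = -T/9
x(l, B) = -B/9
n(A) = -17 (n(A) = -4 - 1*13 = -4 - 13 = -17)
√(n(-5) + x(-6, 11)) = √(-17 - ⅑*11) = √(-17 - 11/9) = √(-164/9) = 2*I*√41/3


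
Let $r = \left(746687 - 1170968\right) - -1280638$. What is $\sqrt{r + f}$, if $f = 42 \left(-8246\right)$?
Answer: $5 \sqrt{20401} \approx 714.16$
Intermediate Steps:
$f = -346332$
$r = 856357$ ($r = \left(746687 - 1170968\right) + 1280638 = -424281 + 1280638 = 856357$)
$\sqrt{r + f} = \sqrt{856357 - 346332} = \sqrt{510025} = 5 \sqrt{20401}$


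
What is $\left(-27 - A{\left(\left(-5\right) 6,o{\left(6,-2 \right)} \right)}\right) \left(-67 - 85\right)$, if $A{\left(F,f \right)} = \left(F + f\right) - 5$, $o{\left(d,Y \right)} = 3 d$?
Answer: $1520$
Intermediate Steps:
$A{\left(F,f \right)} = -5 + F + f$
$\left(-27 - A{\left(\left(-5\right) 6,o{\left(6,-2 \right)} \right)}\right) \left(-67 - 85\right) = \left(-27 - \left(-5 - 30 + 3 \cdot 6\right)\right) \left(-67 - 85\right) = \left(-27 - \left(-5 - 30 + 18\right)\right) \left(-152\right) = \left(-27 - -17\right) \left(-152\right) = \left(-27 + 17\right) \left(-152\right) = \left(-10\right) \left(-152\right) = 1520$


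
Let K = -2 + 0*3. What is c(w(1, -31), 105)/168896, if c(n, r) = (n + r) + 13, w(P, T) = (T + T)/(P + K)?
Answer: 45/42224 ≈ 0.0010657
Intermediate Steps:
K = -2 (K = -2 + 0 = -2)
w(P, T) = 2*T/(-2 + P) (w(P, T) = (T + T)/(P - 2) = (2*T)/(-2 + P) = 2*T/(-2 + P))
c(n, r) = 13 + n + r
c(w(1, -31), 105)/168896 = (13 + 2*(-31)/(-2 + 1) + 105)/168896 = (13 + 2*(-31)/(-1) + 105)*(1/168896) = (13 + 2*(-31)*(-1) + 105)*(1/168896) = (13 + 62 + 105)*(1/168896) = 180*(1/168896) = 45/42224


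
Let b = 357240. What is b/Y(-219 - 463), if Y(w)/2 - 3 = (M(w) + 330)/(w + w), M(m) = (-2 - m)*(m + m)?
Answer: 11074440/42331 ≈ 261.62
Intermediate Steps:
M(m) = 2*m*(-2 - m) (M(m) = (-2 - m)*(2*m) = 2*m*(-2 - m))
Y(w) = 6 + (330 - 2*w*(2 + w))/w (Y(w) = 6 + 2*((-2*w*(2 + w) + 330)/(w + w)) = 6 + 2*((330 - 2*w*(2 + w))/((2*w))) = 6 + 2*((330 - 2*w*(2 + w))*(1/(2*w))) = 6 + 2*((330 - 2*w*(2 + w))/(2*w)) = 6 + (330 - 2*w*(2 + w))/w)
b/Y(-219 - 463) = 357240/(2 - 2*(-219 - 463) + 330/(-219 - 463)) = 357240/(2 - 2*(-682) + 330/(-682)) = 357240/(2 + 1364 + 330*(-1/682)) = 357240/(2 + 1364 - 15/31) = 357240/(42331/31) = 357240*(31/42331) = 11074440/42331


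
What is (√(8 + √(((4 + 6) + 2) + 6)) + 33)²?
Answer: (33 + √(8 + 3*√2))² ≈ 1332.2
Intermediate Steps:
(√(8 + √(((4 + 6) + 2) + 6)) + 33)² = (√(8 + √((10 + 2) + 6)) + 33)² = (√(8 + √(12 + 6)) + 33)² = (√(8 + √18) + 33)² = (√(8 + 3*√2) + 33)² = (33 + √(8 + 3*√2))²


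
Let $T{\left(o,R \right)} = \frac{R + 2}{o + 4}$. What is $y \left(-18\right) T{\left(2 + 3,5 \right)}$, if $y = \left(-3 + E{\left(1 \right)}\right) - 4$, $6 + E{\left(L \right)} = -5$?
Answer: $252$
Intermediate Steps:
$E{\left(L \right)} = -11$ ($E{\left(L \right)} = -6 - 5 = -11$)
$T{\left(o,R \right)} = \frac{2 + R}{4 + o}$
$y = -18$ ($y = \left(-3 - 11\right) - 4 = -14 - 4 = -18$)
$y \left(-18\right) T{\left(2 + 3,5 \right)} = \left(-18\right) \left(-18\right) \frac{2 + 5}{4 + \left(2 + 3\right)} = 324 \frac{1}{4 + 5} \cdot 7 = 324 \cdot \frac{1}{9} \cdot 7 = 324 \cdot \frac{7}{9} = 252$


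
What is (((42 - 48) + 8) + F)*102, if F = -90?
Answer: -8976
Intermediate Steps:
(((42 - 48) + 8) + F)*102 = (((42 - 48) + 8) - 90)*102 = ((-6 + 8) - 90)*102 = (2 - 90)*102 = -88*102 = -8976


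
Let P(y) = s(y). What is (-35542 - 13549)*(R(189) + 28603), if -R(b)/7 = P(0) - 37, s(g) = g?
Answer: -1416864442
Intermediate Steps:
P(y) = y
R(b) = 259 (R(b) = -7*(0 - 37) = -7*(-37) = 259)
(-35542 - 13549)*(R(189) + 28603) = (-35542 - 13549)*(259 + 28603) = -49091*28862 = -1416864442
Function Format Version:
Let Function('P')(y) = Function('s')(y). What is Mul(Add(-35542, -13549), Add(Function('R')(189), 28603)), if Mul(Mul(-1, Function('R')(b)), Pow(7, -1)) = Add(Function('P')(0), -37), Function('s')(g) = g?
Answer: -1416864442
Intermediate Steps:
Function('P')(y) = y
Function('R')(b) = 259 (Function('R')(b) = Mul(-7, Add(0, -37)) = Mul(-7, -37) = 259)
Mul(Add(-35542, -13549), Add(Function('R')(189), 28603)) = Mul(Add(-35542, -13549), Add(259, 28603)) = Mul(-49091, 28862) = -1416864442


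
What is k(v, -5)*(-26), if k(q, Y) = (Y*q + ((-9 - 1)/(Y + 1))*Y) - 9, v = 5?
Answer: 1209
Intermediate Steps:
k(q, Y) = -9 + Y*q - 10*Y/(1 + Y) (k(q, Y) = (Y*q + (-10/(1 + Y))*Y) - 9 = (Y*q - 10*Y/(1 + Y)) - 9 = -9 + Y*q - 10*Y/(1 + Y))
k(v, -5)*(-26) = ((-9 - 19*(-5) - 5*5 + 5*(-5)²)/(1 - 5))*(-26) = ((-9 + 95 - 25 + 5*25)/(-4))*(-26) = -(-9 + 95 - 25 + 125)/4*(-26) = -¼*186*(-26) = -93/2*(-26) = 1209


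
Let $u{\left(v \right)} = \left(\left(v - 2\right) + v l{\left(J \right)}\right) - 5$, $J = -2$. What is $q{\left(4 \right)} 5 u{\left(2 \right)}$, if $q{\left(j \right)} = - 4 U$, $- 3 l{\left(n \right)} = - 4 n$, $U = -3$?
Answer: $-620$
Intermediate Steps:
$l{\left(n \right)} = \frac{4 n}{3}$ ($l{\left(n \right)} = - \frac{\left(-4\right) n}{3} = \frac{4 n}{3}$)
$q{\left(j \right)} = 12$ ($q{\left(j \right)} = \left(-4\right) \left(-3\right) = 12$)
$u{\left(v \right)} = -7 - \frac{5 v}{3}$ ($u{\left(v \right)} = \left(\left(v - 2\right) + v \frac{4}{3} \left(-2\right)\right) - 5 = \left(\left(-2 + v\right) + v \left(- \frac{8}{3}\right)\right) - 5 = \left(\left(-2 + v\right) - \frac{8 v}{3}\right) - 5 = \left(-2 - \frac{5 v}{3}\right) - 5 = -7 - \frac{5 v}{3}$)
$q{\left(4 \right)} 5 u{\left(2 \right)} = 12 \cdot 5 \left(-7 - \frac{10}{3}\right) = 60 \left(-7 - \frac{10}{3}\right) = 60 \left(- \frac{31}{3}\right) = -620$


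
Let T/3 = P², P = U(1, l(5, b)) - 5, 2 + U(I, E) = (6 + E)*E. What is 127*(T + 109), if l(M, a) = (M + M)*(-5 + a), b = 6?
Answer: 8932672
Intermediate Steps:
l(M, a) = 2*M*(-5 + a) (l(M, a) = (2*M)*(-5 + a) = 2*M*(-5 + a))
U(I, E) = -2 + E*(6 + E) (U(I, E) = -2 + (6 + E)*E = -2 + E*(6 + E))
P = 153 (P = (-2 + (2*5*(-5 + 6))² + 6*(2*5*(-5 + 6))) - 5 = (-2 + (2*5*1)² + 6*(2*5*1)) - 5 = (-2 + 10² + 6*10) - 5 = (-2 + 100 + 60) - 5 = 158 - 5 = 153)
T = 70227 (T = 3*153² = 3*23409 = 70227)
127*(T + 109) = 127*(70227 + 109) = 127*70336 = 8932672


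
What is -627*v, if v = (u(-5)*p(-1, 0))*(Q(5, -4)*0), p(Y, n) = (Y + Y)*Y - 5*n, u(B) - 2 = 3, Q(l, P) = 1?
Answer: 0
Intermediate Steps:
u(B) = 5 (u(B) = 2 + 3 = 5)
p(Y, n) = -5*n + 2*Y² (p(Y, n) = (2*Y)*Y - 5*n = 2*Y² - 5*n = -5*n + 2*Y²)
v = 0 (v = (5*(-5*0 + 2*(-1)²))*(1*0) = (5*(0 + 2*1))*0 = (5*(0 + 2))*0 = (5*2)*0 = 10*0 = 0)
-627*v = -627*0 = 0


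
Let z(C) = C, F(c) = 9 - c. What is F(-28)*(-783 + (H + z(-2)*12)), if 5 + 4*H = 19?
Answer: -59459/2 ≈ -29730.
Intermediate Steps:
H = 7/2 (H = -5/4 + (1/4)*19 = -5/4 + 19/4 = 7/2 ≈ 3.5000)
F(-28)*(-783 + (H + z(-2)*12)) = (9 - 1*(-28))*(-783 + (7/2 - 2*12)) = (9 + 28)*(-783 + (7/2 - 24)) = 37*(-783 - 41/2) = 37*(-1607/2) = -59459/2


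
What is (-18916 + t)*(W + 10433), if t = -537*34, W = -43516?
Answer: 1229827442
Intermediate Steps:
t = -18258
(-18916 + t)*(W + 10433) = (-18916 - 18258)*(-43516 + 10433) = -37174*(-33083) = 1229827442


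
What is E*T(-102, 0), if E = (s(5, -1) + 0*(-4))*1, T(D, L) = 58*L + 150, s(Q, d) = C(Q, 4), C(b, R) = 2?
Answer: 300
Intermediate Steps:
s(Q, d) = 2
T(D, L) = 150 + 58*L
E = 2 (E = (2 + 0*(-4))*1 = (2 + 0)*1 = 2*1 = 2)
E*T(-102, 0) = 2*(150 + 58*0) = 2*(150 + 0) = 2*150 = 300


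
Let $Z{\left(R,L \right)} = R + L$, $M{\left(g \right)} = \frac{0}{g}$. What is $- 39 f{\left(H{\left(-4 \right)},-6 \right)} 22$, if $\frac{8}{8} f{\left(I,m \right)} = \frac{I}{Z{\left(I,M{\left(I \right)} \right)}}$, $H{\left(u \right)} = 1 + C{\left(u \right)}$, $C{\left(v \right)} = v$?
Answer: $-858$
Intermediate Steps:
$M{\left(g \right)} = 0$
$H{\left(u \right)} = 1 + u$
$Z{\left(R,L \right)} = L + R$
$f{\left(I,m \right)} = 1$ ($f{\left(I,m \right)} = \frac{I}{0 + I} = \frac{I}{I} = 1$)
$- 39 f{\left(H{\left(-4 \right)},-6 \right)} 22 = \left(-39\right) 1 \cdot 22 = \left(-39\right) 22 = -858$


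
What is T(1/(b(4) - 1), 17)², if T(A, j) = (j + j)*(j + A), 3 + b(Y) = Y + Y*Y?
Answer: 21538881/64 ≈ 3.3655e+5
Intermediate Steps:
b(Y) = -3 + Y + Y² (b(Y) = -3 + (Y + Y*Y) = -3 + (Y + Y²) = -3 + Y + Y²)
T(A, j) = 2*j*(A + j) (T(A, j) = (2*j)*(A + j) = 2*j*(A + j))
T(1/(b(4) - 1), 17)² = (2*17*(1/((-3 + 4 + 4²) - 1) + 17))² = (2*17*(1/((-3 + 4 + 16) - 1) + 17))² = (2*17*(1/(17 - 1) + 17))² = (2*17*(1/16 + 17))² = (2*17*(273/16))² = (4641/8)² = 21538881/64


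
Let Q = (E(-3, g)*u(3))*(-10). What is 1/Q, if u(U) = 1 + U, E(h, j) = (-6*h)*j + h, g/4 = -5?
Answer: 1/14520 ≈ 6.8870e-5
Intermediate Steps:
g = -20 (g = 4*(-5) = -20)
E(h, j) = h - 6*h*j (E(h, j) = -6*h*j + h = h - 6*h*j)
Q = 14520 (Q = ((-3*(1 - 6*(-20)))*(1 + 3))*(-10) = (-3*(1 + 120)*4)*(-10) = (-3*121*4)*(-10) = -363*4*(-10) = -1452*(-10) = 14520)
1/Q = 1/14520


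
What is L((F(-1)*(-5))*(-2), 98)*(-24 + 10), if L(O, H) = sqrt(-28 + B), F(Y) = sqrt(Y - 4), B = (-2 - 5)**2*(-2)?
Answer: -42*I*sqrt(14) ≈ -157.15*I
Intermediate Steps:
B = -98 (B = (-7)**2*(-2) = 49*(-2) = -98)
F(Y) = sqrt(-4 + Y)
L(O, H) = 3*I*sqrt(14) (L(O, H) = sqrt(-28 - 98) = sqrt(-126) = 3*I*sqrt(14))
L((F(-1)*(-5))*(-2), 98)*(-24 + 10) = (3*I*sqrt(14))*(-24 + 10) = (3*I*sqrt(14))*(-14) = -42*I*sqrt(14)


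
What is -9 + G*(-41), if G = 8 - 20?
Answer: 483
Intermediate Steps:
G = -12
-9 + G*(-41) = -9 - 12*(-41) = -9 + 492 = 483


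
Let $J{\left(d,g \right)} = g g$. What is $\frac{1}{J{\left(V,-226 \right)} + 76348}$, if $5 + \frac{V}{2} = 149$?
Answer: $\frac{1}{127424} \approx 7.8478 \cdot 10^{-6}$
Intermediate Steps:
$V = 288$ ($V = -10 + 2 \cdot 149 = -10 + 298 = 288$)
$J{\left(d,g \right)} = g^{2}$
$\frac{1}{J{\left(V,-226 \right)} + 76348} = \frac{1}{\left(-226\right)^{2} + 76348} = \frac{1}{51076 + 76348} = \frac{1}{127424}$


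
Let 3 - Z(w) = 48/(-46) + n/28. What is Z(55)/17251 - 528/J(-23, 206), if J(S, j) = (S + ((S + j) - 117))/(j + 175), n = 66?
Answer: -1117452408747/238857346 ≈ -4678.3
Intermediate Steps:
J(S, j) = (-117 + j + 2*S)/(175 + j) (J(S, j) = (S + (-117 + S + j))/(175 + j) = (-117 + j + 2*S)/(175 + j))
Z(w) = 543/322 (Z(w) = 3 - (48/(-46) + 66/28) = 3 - (48*(-1/46) + 66*(1/28)) = 3 - (-24/23 + 33/14) = 3 - 1*423/322 = 3 - 423/322 = 543/322)
Z(55)/17251 - 528/J(-23, 206) = (543/322)/17251 - 528*(175 + 206)/(-117 + 206 + 2*(-23)) = (543/322)*(1/17251) - 528*381/(-117 + 206 - 46) = 543/5554822 - 528/((1/381)*43) = 543/5554822 - 528/43/381 = 543/5554822 - 528*381/43 = 543/5554822 - 201168/43 = -1117452408747/238857346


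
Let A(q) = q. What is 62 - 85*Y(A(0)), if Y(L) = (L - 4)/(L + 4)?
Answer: 147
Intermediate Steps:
Y(L) = (-4 + L)/(4 + L)
62 - 85*Y(A(0)) = 62 - 85*(-4 + 0)/(4 + 0) = 62 - 85*(-4)/4 = 62 - 85*(-1) = 62 + 85 = 147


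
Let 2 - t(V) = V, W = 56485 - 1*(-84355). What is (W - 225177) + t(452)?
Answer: -84787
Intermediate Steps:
W = 140840 (W = 56485 + 84355 = 140840)
t(V) = 2 - V
(W - 225177) + t(452) = (140840 - 225177) + (2 - 1*452) = -84337 + (2 - 452) = -84337 - 450 = -84787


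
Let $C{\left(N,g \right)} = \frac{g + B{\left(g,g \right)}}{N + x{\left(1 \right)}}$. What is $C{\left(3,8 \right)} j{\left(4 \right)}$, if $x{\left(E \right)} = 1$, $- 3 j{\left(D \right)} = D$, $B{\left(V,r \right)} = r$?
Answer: $- \frac{16}{3} \approx -5.3333$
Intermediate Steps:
$j{\left(D \right)} = - \frac{D}{3}$
$C{\left(N,g \right)} = \frac{2 g}{1 + N}$ ($C{\left(N,g \right)} = \frac{g + g}{N + 1} = \frac{2 g}{1 + N}$)
$C{\left(3,8 \right)} j{\left(4 \right)} = 2 \cdot 8 \frac{1}{1 + 3} \left(\left(- \frac{1}{3}\right) 4\right) = 2 \cdot 8 \cdot \frac{1}{4} \left(- \frac{4}{3}\right) = 4 \left(- \frac{4}{3}\right) = - \frac{16}{3}$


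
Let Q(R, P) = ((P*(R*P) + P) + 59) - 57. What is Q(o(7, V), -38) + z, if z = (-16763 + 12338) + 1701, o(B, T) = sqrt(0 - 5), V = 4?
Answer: -2760 + 1444*I*sqrt(5) ≈ -2760.0 + 3228.9*I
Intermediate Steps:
o(B, T) = I*sqrt(5) (o(B, T) = sqrt(-5) = I*sqrt(5))
z = -2724 (z = -4425 + 1701 = -2724)
Q(R, P) = 2 + P + R*P**2 (Q(R, P) = ((P*(P*R) + P) + 59) - 57 = ((R*P**2 + P) + 59) - 57 = ((P + R*P**2) + 59) - 57 = (59 + P + R*P**2) - 57 = 2 + P + R*P**2)
Q(o(7, V), -38) + z = (2 - 38 + (I*sqrt(5))*(-38)**2) - 2724 = (2 - 38 + (I*sqrt(5))*1444) - 2724 = (2 - 38 + 1444*I*sqrt(5)) - 2724 = (-36 + 1444*I*sqrt(5)) - 2724 = -2760 + 1444*I*sqrt(5)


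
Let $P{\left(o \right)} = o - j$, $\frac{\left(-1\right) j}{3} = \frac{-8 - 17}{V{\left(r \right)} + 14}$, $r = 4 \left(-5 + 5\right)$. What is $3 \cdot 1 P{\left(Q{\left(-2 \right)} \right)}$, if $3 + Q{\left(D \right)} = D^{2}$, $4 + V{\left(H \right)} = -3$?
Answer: $- \frac{204}{7} \approx -29.143$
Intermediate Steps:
$r = 0$ ($r = 4 \cdot 0 = 0$)
$V{\left(H \right)} = -7$ ($V{\left(H \right)} = -4 - 3 = -7$)
$Q{\left(D \right)} = -3 + D^{2}$
$j = \frac{75}{7}$ ($j = - 3 \frac{-8 - 17}{-7 + 14} = - 3 \left(- \frac{25}{7}\right) = - 3 \left(\left(-25\right) \frac{1}{7}\right) = \left(-3\right) \left(- \frac{25}{7}\right) = \frac{75}{7} \approx 10.714$)
$P{\left(o \right)} = - \frac{75}{7} + o$ ($P{\left(o \right)} = o - \frac{75}{7} = - \frac{75}{7} + o$)
$3 \cdot 1 P{\left(Q{\left(-2 \right)} \right)} = 3 \cdot 1 \left(- \frac{75}{7} - \left(3 - \left(-2\right)^{2}\right)\right) = 3 \left(- \frac{75}{7} + \left(-3 + 4\right)\right) = 3 \left(- \frac{75}{7} + 1\right) = 3 \left(- \frac{68}{7}\right) = - \frac{204}{7}$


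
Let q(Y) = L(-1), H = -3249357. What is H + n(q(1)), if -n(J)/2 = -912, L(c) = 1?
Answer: -3247533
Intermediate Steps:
q(Y) = 1
n(J) = 1824 (n(J) = -2*(-912) = 1824)
H + n(q(1)) = -3249357 + 1824 = -3247533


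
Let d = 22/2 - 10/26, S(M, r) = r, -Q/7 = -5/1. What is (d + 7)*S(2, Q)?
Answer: 8015/13 ≈ 616.54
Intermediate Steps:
Q = 35 (Q = -(-35)/1 = -(-35) = -7*(-5) = 35)
d = 138/13 (d = 22*(1/2) - 10*1/26 = 11 - 5/13 = 138/13 ≈ 10.615)
(d + 7)*S(2, Q) = (138/13 + 7)*35 = (229/13)*35 = 8015/13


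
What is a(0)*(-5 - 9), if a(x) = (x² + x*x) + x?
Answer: 0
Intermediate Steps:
a(x) = x + 2*x² (a(x) = (x² + x²) + x = 2*x² + x = x + 2*x²)
a(0)*(-5 - 9) = (0*(1 + 2*0))*(-5 - 9) = (0*(1 + 0))*(-14) = (0*1)*(-14) = 0*(-14) = 0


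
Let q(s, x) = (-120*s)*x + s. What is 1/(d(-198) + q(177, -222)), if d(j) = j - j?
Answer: 1/4715457 ≈ 2.1207e-7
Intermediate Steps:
d(j) = 0
q(s, x) = s - 120*s*x (q(s, x) = -120*s*x + s = s - 120*s*x)
1/(d(-198) + q(177, -222)) = 1/(0 + 177*(1 - 120*(-222))) = 1/(0 + 177*(1 + 26640)) = 1/(0 + 177*26641) = 1/(0 + 4715457) = 1/4715457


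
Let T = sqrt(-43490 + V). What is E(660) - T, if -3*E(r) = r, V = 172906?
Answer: -220 - 2*sqrt(32354) ≈ -579.74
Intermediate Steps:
E(r) = -r/3
T = 2*sqrt(32354) (T = sqrt(-43490 + 172906) = sqrt(129416) = 2*sqrt(32354) ≈ 359.74)
E(660) - T = -1/3*660 - 2*sqrt(32354) = -220 - 2*sqrt(32354)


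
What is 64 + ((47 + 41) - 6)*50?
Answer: 4164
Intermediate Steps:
64 + ((47 + 41) - 6)*50 = 64 + (88 - 6)*50 = 64 + 82*50 = 64 + 4100 = 4164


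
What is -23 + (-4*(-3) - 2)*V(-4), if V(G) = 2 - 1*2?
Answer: -23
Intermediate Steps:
V(G) = 0 (V(G) = 2 - 2 = 0)
-23 + (-4*(-3) - 2)*V(-4) = -23 + (-4*(-3) - 2)*0 = -23 + (12 - 2)*0 = -23 + 10*0 = -23 + 0 = -23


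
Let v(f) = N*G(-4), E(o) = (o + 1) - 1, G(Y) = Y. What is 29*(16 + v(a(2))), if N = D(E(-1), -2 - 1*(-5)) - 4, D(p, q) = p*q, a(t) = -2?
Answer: 1276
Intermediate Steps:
E(o) = o (E(o) = (1 + o) - 1 = o)
N = -7 (N = -(-2 - 1*(-5)) - 4 = -(-2 + 5) - 4 = -1*3 - 4 = -3 - 4 = -7)
v(f) = 28 (v(f) = -7*(-4) = 28)
29*(16 + v(a(2))) = 29*(16 + 28) = 29*44 = 1276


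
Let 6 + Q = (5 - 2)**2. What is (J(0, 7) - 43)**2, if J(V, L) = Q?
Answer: 1600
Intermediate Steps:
Q = 3 (Q = -6 + (5 - 2)**2 = -6 + 3**2 = -6 + 9 = 3)
J(V, L) = 3
(J(0, 7) - 43)**2 = (3 - 43)**2 = (-40)**2 = 1600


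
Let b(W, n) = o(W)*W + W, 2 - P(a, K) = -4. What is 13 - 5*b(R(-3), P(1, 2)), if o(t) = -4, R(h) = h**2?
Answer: 148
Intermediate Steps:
P(a, K) = 6 (P(a, K) = 2 - 1*(-4) = 2 + 4 = 6)
b(W, n) = -3*W (b(W, n) = -4*W + W = -3*W)
13 - 5*b(R(-3), P(1, 2)) = 13 - (-15)*(-3)**2 = 13 - (-15)*9 = 13 - 5*(-27) = 13 + 135 = 148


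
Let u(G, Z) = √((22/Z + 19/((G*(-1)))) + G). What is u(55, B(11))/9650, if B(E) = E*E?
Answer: √41470/265375 ≈ 0.00076737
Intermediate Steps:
B(E) = E²
u(G, Z) = √(G - 19/G + 22/Z) (u(G, Z) = √((22/Z + 19/((-G))) + G) = √((22/Z + 19*(-1/G)) + G) = √((22/Z - 19/G) + G) = √((-19/G + 22/Z) + G) = √(G - 19/G + 22/Z))
u(55, B(11))/9650 = √(55 - 19/55 + 22/(11²))/9650 = √(55 - 19*1/55 + 22/121)*(1/9650) = √(55 - 19/55 + 22*(1/121))*(1/9650) = √(55 - 19/55 + 2/11)*(1/9650) = √(3016/55)*(1/9650) = (2*√41470/55)*(1/9650) = √41470/265375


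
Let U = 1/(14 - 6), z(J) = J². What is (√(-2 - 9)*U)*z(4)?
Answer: 2*I*√11 ≈ 6.6332*I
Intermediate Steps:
U = ⅛ (U = 1/8 = ⅛ ≈ 0.12500)
(√(-2 - 9)*U)*z(4) = (√(-2 - 9)*(⅛))*4² = (√(-11)*(⅛))*16 = ((I*√11)*(⅛))*16 = (I*√11/8)*16 = 2*I*√11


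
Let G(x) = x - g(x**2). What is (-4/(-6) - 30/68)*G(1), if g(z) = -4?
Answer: 115/102 ≈ 1.1275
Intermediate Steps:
G(x) = 4 + x (G(x) = x - 1*(-4) = x + 4 = 4 + x)
(-4/(-6) - 30/68)*G(1) = (-4/(-6) - 30/68)*(4 + 1) = (-4*(-1/6) - 30*1/68)*5 = (2/3 - 15/34)*5 = (23/102)*5 = 115/102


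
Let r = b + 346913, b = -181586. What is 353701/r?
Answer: 353701/165327 ≈ 2.1394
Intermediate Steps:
r = 165327 (r = -181586 + 346913 = 165327)
353701/r = 353701/165327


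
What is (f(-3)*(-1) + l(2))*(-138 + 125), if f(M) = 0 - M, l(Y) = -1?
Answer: 52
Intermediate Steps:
f(M) = -M
(f(-3)*(-1) + l(2))*(-138 + 125) = (-1*(-3)*(-1) - 1)*(-138 + 125) = (3*(-1) - 1)*(-13) = (-3 - 1)*(-13) = -4*(-13) = 52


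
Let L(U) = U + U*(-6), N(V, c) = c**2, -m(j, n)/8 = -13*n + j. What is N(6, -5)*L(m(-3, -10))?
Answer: 127000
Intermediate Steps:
m(j, n) = -8*j + 104*n (m(j, n) = -8*(-13*n + j) = -8*(j - 13*n) = -8*j + 104*n)
L(U) = -5*U (L(U) = U - 6*U = -5*U)
N(6, -5)*L(m(-3, -10)) = (-5)**2*(-5*(-8*(-3) + 104*(-10))) = 25*(-5*(24 - 1040)) = 25*(-5*(-1016)) = 25*5080 = 127000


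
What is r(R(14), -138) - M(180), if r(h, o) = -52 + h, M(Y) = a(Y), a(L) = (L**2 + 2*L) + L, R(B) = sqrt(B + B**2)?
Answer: -32992 + sqrt(210) ≈ -32978.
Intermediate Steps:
a(L) = L**2 + 3*L
M(Y) = Y*(3 + Y)
r(R(14), -138) - M(180) = (-52 + sqrt(14*(1 + 14))) - 180*(3 + 180) = (-52 + sqrt(14*15)) - 180*183 = (-52 + sqrt(210)) - 1*32940 = (-52 + sqrt(210)) - 32940 = -32992 + sqrt(210)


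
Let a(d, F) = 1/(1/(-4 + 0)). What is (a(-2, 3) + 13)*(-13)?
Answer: -117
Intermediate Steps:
a(d, F) = -4 (a(d, F) = 1/(1/(-4)) = 1/(-¼) = -4)
(a(-2, 3) + 13)*(-13) = (-4 + 13)*(-13) = 9*(-13) = -117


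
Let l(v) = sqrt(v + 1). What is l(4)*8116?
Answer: 8116*sqrt(5) ≈ 18148.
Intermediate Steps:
l(v) = sqrt(1 + v)
l(4)*8116 = sqrt(1 + 4)*8116 = sqrt(5)*8116 = 8116*sqrt(5)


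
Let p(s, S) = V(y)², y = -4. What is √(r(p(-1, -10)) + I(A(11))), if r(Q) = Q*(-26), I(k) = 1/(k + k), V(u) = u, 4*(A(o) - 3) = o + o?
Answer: I*√120207/17 ≈ 20.395*I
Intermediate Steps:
A(o) = 3 + o/2 (A(o) = 3 + (o + o)/4 = 3 + (2*o)/4 = 3 + o/2)
p(s, S) = 16 (p(s, S) = (-4)² = 16)
I(k) = 1/(2*k)
r(Q) = -26*Q
√(r(p(-1, -10)) + I(A(11))) = √(-26*16 + 1/(2*(3 + (½)*11))) = √(-416 + 1/(2*(3 + 11/2))) = √(-416 + 1/(2*(17/2))) = √(-416 + (½)*(2/17)) = √(-416 + 1/17) = √(-7071/17) = I*√120207/17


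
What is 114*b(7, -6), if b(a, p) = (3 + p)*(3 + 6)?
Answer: -3078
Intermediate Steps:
b(a, p) = 27 + 9*p (b(a, p) = (3 + p)*9 = 27 + 9*p)
114*b(7, -6) = 114*(27 + 9*(-6)) = 114*(27 - 54) = 114*(-27) = -3078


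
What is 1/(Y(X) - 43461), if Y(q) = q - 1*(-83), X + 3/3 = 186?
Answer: -1/43193 ≈ -2.3152e-5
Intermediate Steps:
X = 185 (X = -1 + 186 = 185)
Y(q) = 83 + q (Y(q) = q + 83 = 83 + q)
1/(Y(X) - 43461) = 1/((83 + 185) - 43461) = 1/(268 - 43461) = 1/(-43193) = -1/43193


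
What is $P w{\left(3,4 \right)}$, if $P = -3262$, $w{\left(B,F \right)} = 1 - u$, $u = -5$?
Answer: $-19572$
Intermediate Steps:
$w{\left(B,F \right)} = 6$ ($w{\left(B,F \right)} = 1 - -5 = 1 + 5 = 6$)
$P w{\left(3,4 \right)} = \left(-3262\right) 6 = -19572$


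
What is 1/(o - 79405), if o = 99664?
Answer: 1/20259 ≈ 4.9361e-5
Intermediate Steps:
1/(o - 79405) = 1/(99664 - 79405) = 1/20259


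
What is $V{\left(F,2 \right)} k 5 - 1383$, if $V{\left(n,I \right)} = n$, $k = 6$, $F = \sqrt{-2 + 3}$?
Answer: $-1353$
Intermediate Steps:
$F = 1$ ($F = \sqrt{1} = 1$)
$V{\left(F,2 \right)} k 5 - 1383 = 1 \cdot 6 \cdot 5 - 1383 = 6 \cdot 5 - 1383 = 30 - 1383 = -1353$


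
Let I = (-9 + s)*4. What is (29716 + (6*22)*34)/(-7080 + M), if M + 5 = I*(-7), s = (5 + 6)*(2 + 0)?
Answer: -34204/7449 ≈ -4.5918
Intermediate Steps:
s = 22 (s = 11*2 = 22)
I = 52 (I = (-9 + 22)*4 = 13*4 = 52)
M = -369 (M = -5 + 52*(-7) = -5 - 364 = -369)
(29716 + (6*22)*34)/(-7080 + M) = (29716 + (6*22)*34)/(-7080 - 369) = (29716 + 132*34)/(-7449) = (29716 + 4488)*(-1/7449) = 34204*(-1/7449) = -34204/7449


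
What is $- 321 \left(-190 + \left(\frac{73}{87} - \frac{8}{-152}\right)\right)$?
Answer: $\frac{33447772}{551} \approx 60704.0$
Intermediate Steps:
$- 321 \left(-190 + \left(\frac{73}{87} - \frac{8}{-152}\right)\right) = - 321 \left(-190 + \left(73 \cdot \frac{1}{87} - - \frac{1}{19}\right)\right) = - 321 \left(-190 + \left(\frac{73}{87} + \frac{1}{19}\right)\right) = - 321 \left(-190 + \frac{1474}{1653}\right) = \left(-321\right) \left(- \frac{312596}{1653}\right) = \frac{33447772}{551}$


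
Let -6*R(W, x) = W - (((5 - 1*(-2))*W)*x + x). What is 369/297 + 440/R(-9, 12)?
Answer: -3799/1617 ≈ -2.3494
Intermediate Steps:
R(W, x) = -W/6 + x/6 + 7*W*x/6 (R(W, x) = -(W - (((5 - 1*(-2))*W)*x + x))/6 = -(W - (((5 + 2)*W)*x + x))/6 = -(W - ((7*W)*x + x))/6 = -(W - (7*W*x + x))/6 = -(W - (x + 7*W*x))/6 = -(W + (-x - 7*W*x))/6 = -(W - x - 7*W*x)/6 = -W/6 + x/6 + 7*W*x/6)
369/297 + 440/R(-9, 12) = 369/297 + 440/(-1/6*(-9) + (1/6)*12 + (7/6)*(-9)*12) = 369*(1/297) + 440/(3/2 + 2 - 126) = 41/33 + 440/(-245/2) = 41/33 + 440*(-2/245) = 41/33 - 176/49 = -3799/1617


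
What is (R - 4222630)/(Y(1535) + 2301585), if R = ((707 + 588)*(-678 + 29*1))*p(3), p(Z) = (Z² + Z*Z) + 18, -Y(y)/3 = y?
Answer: -3447901/229698 ≈ -15.011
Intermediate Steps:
Y(y) = -3*y
p(Z) = 18 + 2*Z² (p(Z) = (Z² + Z²) + 18 = 2*Z² + 18 = 18 + 2*Z²)
R = -30256380 (R = ((707 + 588)*(-678 + 29*1))*(18 + 2*3²) = (1295*(-678 + 29))*(18 + 2*9) = (1295*(-649))*(18 + 18) = -840455*36 = -30256380)
(R - 4222630)/(Y(1535) + 2301585) = (-30256380 - 4222630)/(-3*1535 + 2301585) = -34479010/(-4605 + 2301585) = -34479010/2296980 = -34479010*1/2296980 = -3447901/229698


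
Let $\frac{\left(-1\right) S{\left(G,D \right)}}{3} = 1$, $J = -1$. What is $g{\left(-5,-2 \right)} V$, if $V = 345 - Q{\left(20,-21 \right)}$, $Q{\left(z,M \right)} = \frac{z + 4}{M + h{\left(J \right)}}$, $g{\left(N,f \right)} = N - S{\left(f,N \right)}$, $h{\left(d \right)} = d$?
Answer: $- \frac{7614}{11} \approx -692.18$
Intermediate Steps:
$S{\left(G,D \right)} = -3$ ($S{\left(G,D \right)} = \left(-3\right) 1 = -3$)
$g{\left(N,f \right)} = 3 + N$ ($g{\left(N,f \right)} = N - -3 = N + 3 = 3 + N$)
$Q{\left(z,M \right)} = \frac{4 + z}{-1 + M}$ ($Q{\left(z,M \right)} = \frac{z + 4}{M - 1} = \frac{4 + z}{-1 + M}$)
$V = \frac{3807}{11}$ ($V = 345 - \frac{4 + 20}{-1 - 21} = 345 - \frac{1}{-22} \cdot 24 = 345 - \left(- \frac{1}{22}\right) 24 = 345 - - \frac{12}{11} = 345 + \frac{12}{11} = \frac{3807}{11} \approx 346.09$)
$g{\left(-5,-2 \right)} V = \left(3 - 5\right) \frac{3807}{11} = \left(-2\right) \frac{3807}{11} = - \frac{7614}{11}$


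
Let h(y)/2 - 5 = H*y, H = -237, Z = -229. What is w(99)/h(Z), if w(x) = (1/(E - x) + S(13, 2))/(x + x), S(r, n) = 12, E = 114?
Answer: 181/322411320 ≈ 5.6139e-7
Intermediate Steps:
w(x) = (12 + 1/(114 - x))/(2*x) (w(x) = (1/(114 - x) + 12)/(x + x) = (12 + 1/(114 - x))/((2*x)) = (12 + 1/(114 - x))*(1/(2*x)) = (12 + 1/(114 - x))/(2*x))
h(y) = 10 - 474*y (h(y) = 10 + 2*(-237*y) = 10 - 474*y)
w(99)/h(Z) = ((1/2)*(-1369 + 12*99)/(99*(-114 + 99)))/(10 - 474*(-229)) = ((1/2)*(1/99)*(-1369 + 1188)/(-15))/(10 + 108546) = ((1/2)*(1/99)*(-1/15)*(-181))/108556 = (181/2970)*(1/108556) = 181/322411320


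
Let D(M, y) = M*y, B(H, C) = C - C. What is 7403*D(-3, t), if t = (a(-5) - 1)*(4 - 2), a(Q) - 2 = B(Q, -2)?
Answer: -44418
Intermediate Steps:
B(H, C) = 0
a(Q) = 2 (a(Q) = 2 + 0 = 2)
t = 2 (t = (2 - 1)*(4 - 2) = 1*2 = 2)
7403*D(-3, t) = 7403*(-3*2) = 7403*(-6) = -44418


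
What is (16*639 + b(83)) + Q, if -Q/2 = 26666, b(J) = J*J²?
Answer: 528679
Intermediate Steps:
b(J) = J³
Q = -53332 (Q = -2*26666 = -53332)
(16*639 + b(83)) + Q = (16*639 + 83³) - 53332 = (10224 + 571787) - 53332 = 582011 - 53332 = 528679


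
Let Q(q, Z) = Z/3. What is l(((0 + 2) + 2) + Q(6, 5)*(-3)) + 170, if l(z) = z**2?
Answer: 171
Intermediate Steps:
Q(q, Z) = Z/3 (Q(q, Z) = Z*(1/3) = Z/3)
l(((0 + 2) + 2) + Q(6, 5)*(-3)) + 170 = (((0 + 2) + 2) + ((1/3)*5)*(-3))**2 + 170 = ((2 + 2) + (5/3)*(-3))**2 + 170 = (4 - 5)**2 + 170 = (-1)**2 + 170 = 1 + 170 = 171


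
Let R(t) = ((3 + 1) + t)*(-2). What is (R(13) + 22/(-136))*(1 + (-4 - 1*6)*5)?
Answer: 113827/68 ≈ 1673.9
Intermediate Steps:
R(t) = -8 - 2*t (R(t) = (4 + t)*(-2) = -8 - 2*t)
(R(13) + 22/(-136))*(1 + (-4 - 1*6)*5) = ((-8 - 2*13) + 22/(-136))*(1 + (-4 - 1*6)*5) = ((-8 - 26) + 22*(-1/136))*(1 + (-4 - 6)*5) = (-34 - 11/68)*(1 - 10*5) = -2323*(1 - 50)/68 = -2323/68*(-49) = 113827/68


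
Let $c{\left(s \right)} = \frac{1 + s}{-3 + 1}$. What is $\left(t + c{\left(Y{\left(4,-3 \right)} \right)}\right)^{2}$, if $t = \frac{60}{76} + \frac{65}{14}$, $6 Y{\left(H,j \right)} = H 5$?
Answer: $\frac{1697809}{159201} \approx 10.665$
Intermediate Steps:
$Y{\left(H,j \right)} = \frac{5 H}{6}$ ($Y{\left(H,j \right)} = \frac{H 5}{6} = \frac{5 H}{6}$)
$t = \frac{1445}{266}$ ($t = 60 \cdot \frac{1}{76} + 65 \cdot \frac{1}{14} = \frac{15}{19} + \frac{65}{14} = \frac{1445}{266} \approx 5.4323$)
$c{\left(s \right)} = - \frac{1}{2} - \frac{s}{2}$ ($c{\left(s \right)} = \frac{1 + s}{-2} = \left(1 + s\right) \left(- \frac{1}{2}\right) = - \frac{1}{2} - \frac{s}{2}$)
$\left(t + c{\left(Y{\left(4,-3 \right)} \right)}\right)^{2} = \left(\frac{1445}{266} - \left(\frac{1}{2} + \frac{\frac{5}{6} \cdot 4}{2}\right)\right)^{2} = \left(\frac{1445}{266} - \frac{13}{6}\right)^{2} = \left(\frac{1303}{399}\right)^{2} = \frac{1697809}{159201}$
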